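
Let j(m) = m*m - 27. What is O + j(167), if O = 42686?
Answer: 70548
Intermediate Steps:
j(m) = -27 + m**2 (j(m) = m**2 - 27 = -27 + m**2)
O + j(167) = 42686 + (-27 + 167**2) = 42686 + (-27 + 27889) = 42686 + 27862 = 70548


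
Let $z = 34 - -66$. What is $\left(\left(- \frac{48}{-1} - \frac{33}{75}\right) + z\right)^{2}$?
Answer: $\frac{13608721}{625} \approx 21774.0$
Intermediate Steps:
$z = 100$ ($z = 34 + 66 = 100$)
$\left(\left(- \frac{48}{-1} - \frac{33}{75}\right) + z\right)^{2} = \left(\left(- \frac{48}{-1} - \frac{33}{75}\right) + 100\right)^{2} = \left(\left(\left(-48\right) \left(-1\right) - \frac{11}{25}\right) + 100\right)^{2} = \left(\left(48 - \frac{11}{25}\right) + 100\right)^{2} = \left(\frac{1189}{25} + 100\right)^{2} = \left(\frac{3689}{25}\right)^{2} = \frac{13608721}{625}$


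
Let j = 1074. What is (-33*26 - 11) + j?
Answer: 205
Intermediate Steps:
(-33*26 - 11) + j = (-33*26 - 11) + 1074 = (-858 - 11) + 1074 = -869 + 1074 = 205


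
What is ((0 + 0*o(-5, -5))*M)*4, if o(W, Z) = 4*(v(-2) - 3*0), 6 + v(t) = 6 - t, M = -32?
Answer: 0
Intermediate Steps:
v(t) = -t (v(t) = -6 + (6 - t) = -t)
o(W, Z) = 8 (o(W, Z) = 4*(-1*(-2) - 3*0) = 4*(2 + 0) = 4*2 = 8)
((0 + 0*o(-5, -5))*M)*4 = ((0 + 0*8)*(-32))*4 = ((0 + 0)*(-32))*4 = (0*(-32))*4 = 0*4 = 0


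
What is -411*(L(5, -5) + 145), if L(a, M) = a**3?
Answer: -110970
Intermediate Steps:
-411*(L(5, -5) + 145) = -411*(5**3 + 145) = -411*(125 + 145) = -411*270 = -110970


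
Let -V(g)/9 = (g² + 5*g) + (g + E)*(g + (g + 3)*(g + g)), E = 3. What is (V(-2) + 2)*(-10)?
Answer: -1100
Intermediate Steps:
V(g) = -45*g - 9*g² - 9*(3 + g)*(g + 2*g*(3 + g)) (V(g) = -9*((g² + 5*g) + (g + 3)*(g + (g + 3)*(g + g))) = -9*((g² + 5*g) + (3 + g)*(g + (3 + g)*(2*g))) = -9*((g² + 5*g) + (3 + g)*(g + 2*g*(3 + g))) = -9*(g² + 5*g + (3 + g)*(g + 2*g*(3 + g))) = -45*g - 9*g² - 9*(3 + g)*(g + 2*g*(3 + g)))
(V(-2) + 2)*(-10) = (-18*(-2)*(13 + (-2)² + 7*(-2)) + 2)*(-10) = (-18*(-2)*(13 + 4 - 14) + 2)*(-10) = (-18*(-2)*3 + 2)*(-10) = (108 + 2)*(-10) = 110*(-10) = -1100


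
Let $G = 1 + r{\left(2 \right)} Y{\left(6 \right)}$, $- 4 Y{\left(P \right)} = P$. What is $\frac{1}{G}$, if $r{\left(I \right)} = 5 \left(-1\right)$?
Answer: $\frac{2}{17} \approx 0.11765$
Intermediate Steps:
$r{\left(I \right)} = -5$
$Y{\left(P \right)} = - \frac{P}{4}$
$G = \frac{17}{2}$ ($G = 1 - 5 \left(\left(- \frac{1}{4}\right) 6\right) = 1 - - \frac{15}{2} = 1 + \frac{15}{2} = \frac{17}{2} \approx 8.5$)
$\frac{1}{G} = \frac{1}{\frac{17}{2}} = \frac{2}{17}$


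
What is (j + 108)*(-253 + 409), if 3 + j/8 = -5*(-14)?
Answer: 100464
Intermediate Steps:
j = 536 (j = -24 + 8*(-5*(-14)) = -24 + 8*70 = -24 + 560 = 536)
(j + 108)*(-253 + 409) = (536 + 108)*(-253 + 409) = 644*156 = 100464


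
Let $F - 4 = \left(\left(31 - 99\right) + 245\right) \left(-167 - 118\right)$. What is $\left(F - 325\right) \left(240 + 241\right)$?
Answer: $-24418446$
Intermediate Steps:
$F = -50441$ ($F = 4 + \left(\left(31 - 99\right) + 245\right) \left(-167 - 118\right) = 4 + \left(-68 + 245\right) \left(-285\right) = 4 + 177 \left(-285\right) = 4 - 50445 = -50441$)
$\left(F - 325\right) \left(240 + 241\right) = \left(-50441 - 325\right) \left(240 + 241\right) = \left(-50766\right) 481 = -24418446$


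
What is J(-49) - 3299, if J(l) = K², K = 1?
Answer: -3298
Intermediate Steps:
J(l) = 1 (J(l) = 1² = 1)
J(-49) - 3299 = 1 - 3299 = -3298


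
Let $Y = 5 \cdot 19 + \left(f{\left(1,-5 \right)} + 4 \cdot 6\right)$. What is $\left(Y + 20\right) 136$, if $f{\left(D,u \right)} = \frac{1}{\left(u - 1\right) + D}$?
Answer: $\frac{94384}{5} \approx 18877.0$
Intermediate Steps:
$f{\left(D,u \right)} = \frac{1}{-1 + D + u}$ ($f{\left(D,u \right)} = \frac{1}{\left(-1 + u\right) + D} = \frac{1}{-1 + D + u}$)
$Y = \frac{594}{5}$ ($Y = 5 \cdot 19 + \left(\frac{1}{-1 + 1 - 5} + 4 \cdot 6\right) = 95 + \left(\frac{1}{-5} + 24\right) = 95 + \left(- \frac{1}{5} + 24\right) = 95 + \frac{119}{5} = \frac{594}{5} \approx 118.8$)
$\left(Y + 20\right) 136 = \left(\frac{594}{5} + 20\right) 136 = \frac{694}{5} \cdot 136 = \frac{94384}{5}$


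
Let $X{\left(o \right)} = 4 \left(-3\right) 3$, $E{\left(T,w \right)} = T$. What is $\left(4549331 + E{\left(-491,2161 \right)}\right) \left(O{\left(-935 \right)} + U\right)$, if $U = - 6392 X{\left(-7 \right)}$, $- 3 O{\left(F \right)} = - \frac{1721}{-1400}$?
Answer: $\frac{36635928214853}{35} \approx 1.0467 \cdot 10^{12}$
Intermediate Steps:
$X{\left(o \right)} = -36$ ($X{\left(o \right)} = \left(-12\right) 3 = -36$)
$O{\left(F \right)} = - \frac{1721}{4200}$ ($O{\left(F \right)} = - \frac{\left(-1721\right) \frac{1}{-1400}}{3} = - \frac{\left(-1721\right) \left(- \frac{1}{1400}\right)}{3} = \left(- \frac{1}{3}\right) \frac{1721}{1400} = - \frac{1721}{4200}$)
$U = 230112$ ($U = \left(-6392\right) \left(-36\right) = 230112$)
$\left(4549331 + E{\left(-491,2161 \right)}\right) \left(O{\left(-935 \right)} + U\right) = \left(4549331 - 491\right) \left(- \frac{1721}{4200} + 230112\right) = 4548840 \cdot \frac{966468679}{4200} = \frac{36635928214853}{35}$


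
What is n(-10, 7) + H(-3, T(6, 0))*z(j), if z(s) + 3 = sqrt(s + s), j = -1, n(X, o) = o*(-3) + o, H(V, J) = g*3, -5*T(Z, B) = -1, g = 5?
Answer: -59 + 15*I*sqrt(2) ≈ -59.0 + 21.213*I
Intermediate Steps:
T(Z, B) = 1/5 (T(Z, B) = -1/5*(-1) = 1/5)
H(V, J) = 15 (H(V, J) = 5*3 = 15)
n(X, o) = -2*o (n(X, o) = -3*o + o = -2*o)
z(s) = -3 + sqrt(2)*sqrt(s) (z(s) = -3 + sqrt(s + s) = -3 + sqrt(2*s) = -3 + sqrt(2)*sqrt(s))
n(-10, 7) + H(-3, T(6, 0))*z(j) = -2*7 + 15*(-3 + sqrt(2)*sqrt(-1)) = -14 + 15*(-3 + sqrt(2)*I) = -14 + 15*(-3 + I*sqrt(2)) = -14 + (-45 + 15*I*sqrt(2)) = -59 + 15*I*sqrt(2)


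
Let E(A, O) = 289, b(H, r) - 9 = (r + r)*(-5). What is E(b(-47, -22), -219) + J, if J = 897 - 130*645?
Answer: -82664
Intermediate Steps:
b(H, r) = 9 - 10*r (b(H, r) = 9 + (r + r)*(-5) = 9 + (2*r)*(-5) = 9 - 10*r)
J = -82953 (J = 897 - 83850 = -82953)
E(b(-47, -22), -219) + J = 289 - 82953 = -82664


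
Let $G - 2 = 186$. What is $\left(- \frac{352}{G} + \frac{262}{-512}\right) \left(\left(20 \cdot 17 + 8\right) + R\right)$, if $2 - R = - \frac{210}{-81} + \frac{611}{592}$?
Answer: $- \frac{158813441155}{192319488} \approx -825.78$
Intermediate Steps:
$G = 188$ ($G = 2 + 186 = 188$)
$R = - \frac{25969}{15984}$ ($R = 2 - \left(- \frac{210}{-81} + \frac{611}{592}\right) = 2 - \left(\left(-210\right) \left(- \frac{1}{81}\right) + 611 \cdot \frac{1}{592}\right) = 2 - \left(\frac{70}{27} + \frac{611}{592}\right) = 2 - \frac{57937}{15984} = - \frac{25969}{15984} \approx -1.6247$)
$\left(- \frac{352}{G} + \frac{262}{-512}\right) \left(\left(20 \cdot 17 + 8\right) + R\right) = \left(- \frac{352}{188} + \frac{262}{-512}\right) \left(\left(20 \cdot 17 + 8\right) - \frac{25969}{15984}\right) = \left(\left(-352\right) \frac{1}{188} + 262 \left(- \frac{1}{512}\right)\right) \left(\left(340 + 8\right) - \frac{25969}{15984}\right) = \left(- \frac{88}{47} - \frac{131}{256}\right) \left(348 - \frac{25969}{15984}\right) = \left(- \frac{28685}{12032}\right) \frac{5536463}{15984} = - \frac{158813441155}{192319488}$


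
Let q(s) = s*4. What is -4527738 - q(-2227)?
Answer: -4518830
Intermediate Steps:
q(s) = 4*s
-4527738 - q(-2227) = -4527738 - 4*(-2227) = -4527738 - 1*(-8908) = -4527738 + 8908 = -4518830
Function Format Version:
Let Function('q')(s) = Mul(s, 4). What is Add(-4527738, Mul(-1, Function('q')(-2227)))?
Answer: -4518830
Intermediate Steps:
Function('q')(s) = Mul(4, s)
Add(-4527738, Mul(-1, Function('q')(-2227))) = Add(-4527738, Mul(-1, Mul(4, -2227))) = Add(-4527738, Mul(-1, -8908)) = Add(-4527738, 8908) = -4518830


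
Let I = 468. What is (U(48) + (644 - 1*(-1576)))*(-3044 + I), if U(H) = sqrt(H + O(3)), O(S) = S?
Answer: -5718720 - 2576*sqrt(51) ≈ -5.7371e+6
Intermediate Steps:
U(H) = sqrt(3 + H) (U(H) = sqrt(H + 3) = sqrt(3 + H))
(U(48) + (644 - 1*(-1576)))*(-3044 + I) = (sqrt(3 + 48) + (644 - 1*(-1576)))*(-3044 + 468) = (sqrt(51) + (644 + 1576))*(-2576) = (sqrt(51) + 2220)*(-2576) = (2220 + sqrt(51))*(-2576) = -5718720 - 2576*sqrt(51)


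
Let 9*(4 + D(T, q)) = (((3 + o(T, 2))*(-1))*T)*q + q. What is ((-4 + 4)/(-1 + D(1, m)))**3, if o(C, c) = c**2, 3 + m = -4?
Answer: 0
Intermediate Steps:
m = -7 (m = -3 - 4 = -7)
D(T, q) = -4 + q/9 - 7*T*q/9 (D(T, q) = -4 + ((((3 + 2**2)*(-1))*T)*q + q)/9 = -4 + ((((3 + 4)*(-1))*T)*q + q)/9 = -4 + (((7*(-1))*T)*q + q)/9 = -4 + ((-7*T)*q + q)/9 = -4 + (-7*T*q + q)/9 = -4 + (q - 7*T*q)/9 = -4 + (q/9 - 7*T*q/9) = -4 + q/9 - 7*T*q/9)
((-4 + 4)/(-1 + D(1, m)))**3 = ((-4 + 4)/(-1 + (-4 + (1/9)*(-7) - 7/9*1*(-7))))**3 = (0/(-1 + (-4 - 7/9 + 49/9)))**3 = (0/(-1 + 2/3))**3 = (0/(-1/3))**3 = (0*(-3))**3 = 0**3 = 0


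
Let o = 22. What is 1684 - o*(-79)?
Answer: 3422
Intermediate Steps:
1684 - o*(-79) = 1684 - 22*(-79) = 1684 - 1*(-1738) = 1684 + 1738 = 3422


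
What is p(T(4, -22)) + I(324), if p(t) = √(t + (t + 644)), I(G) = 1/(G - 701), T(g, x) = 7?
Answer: -1/377 + √658 ≈ 25.649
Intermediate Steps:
I(G) = 1/(-701 + G)
p(t) = √(644 + 2*t) (p(t) = √(t + (644 + t)) = √(644 + 2*t))
p(T(4, -22)) + I(324) = √(644 + 2*7) + 1/(-701 + 324) = √(644 + 14) + 1/(-377) = √658 - 1/377 = -1/377 + √658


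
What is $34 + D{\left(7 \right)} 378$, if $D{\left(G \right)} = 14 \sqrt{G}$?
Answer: $34 + 5292 \sqrt{7} \approx 14035.0$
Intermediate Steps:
$34 + D{\left(7 \right)} 378 = 34 + 14 \sqrt{7} \cdot 378 = 34 + 5292 \sqrt{7}$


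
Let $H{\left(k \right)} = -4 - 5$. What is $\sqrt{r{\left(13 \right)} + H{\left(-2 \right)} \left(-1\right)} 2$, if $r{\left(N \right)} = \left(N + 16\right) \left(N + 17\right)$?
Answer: $2 \sqrt{879} \approx 59.296$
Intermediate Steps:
$r{\left(N \right)} = \left(16 + N\right) \left(17 + N\right)$
$H{\left(k \right)} = -9$
$\sqrt{r{\left(13 \right)} + H{\left(-2 \right)} \left(-1\right)} 2 = \sqrt{\left(272 + 13^{2} + 33 \cdot 13\right) - -9} \cdot 2 = \sqrt{\left(272 + 169 + 429\right) + 9} \cdot 2 = \sqrt{870 + 9} \cdot 2 = \sqrt{879} \cdot 2 = 2 \sqrt{879}$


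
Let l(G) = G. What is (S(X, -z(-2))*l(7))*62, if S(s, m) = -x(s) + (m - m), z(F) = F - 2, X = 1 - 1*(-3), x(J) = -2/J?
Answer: 217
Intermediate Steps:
X = 4 (X = 1 + 3 = 4)
z(F) = -2 + F
S(s, m) = 2/s (S(s, m) = -(-2)/s + (m - m) = 2/s + 0 = 2/s)
(S(X, -z(-2))*l(7))*62 = ((2/4)*7)*62 = ((2*(¼))*7)*62 = ((½)*7)*62 = (7/2)*62 = 217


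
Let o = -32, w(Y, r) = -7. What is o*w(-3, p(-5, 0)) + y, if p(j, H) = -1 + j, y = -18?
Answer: 206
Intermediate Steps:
o*w(-3, p(-5, 0)) + y = -32*(-7) - 18 = 224 - 18 = 206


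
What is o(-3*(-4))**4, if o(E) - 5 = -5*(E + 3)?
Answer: 24010000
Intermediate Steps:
o(E) = -10 - 5*E (o(E) = 5 - 5*(E + 3) = 5 - 5*(3 + E) = 5 + (-15 - 5*E) = -10 - 5*E)
o(-3*(-4))**4 = (-10 - (-15)*(-4))**4 = (-10 - 5*12)**4 = (-10 - 60)**4 = (-70)**4 = 24010000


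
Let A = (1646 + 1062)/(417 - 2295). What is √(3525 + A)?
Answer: √3106795119/939 ≈ 59.360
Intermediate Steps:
A = -1354/939 (A = 2708/(-1878) = 2708*(-1/1878) = -1354/939 ≈ -1.4420)
√(3525 + A) = √(3525 - 1354/939) = √(3308621/939) = √3106795119/939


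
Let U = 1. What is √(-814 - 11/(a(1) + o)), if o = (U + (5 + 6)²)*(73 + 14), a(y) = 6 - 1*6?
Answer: I*√91702911498/10614 ≈ 28.531*I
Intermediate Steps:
a(y) = 0 (a(y) = 6 - 6 = 0)
o = 10614 (o = (1 + (5 + 6)²)*(73 + 14) = (1 + 11²)*87 = (1 + 121)*87 = 122*87 = 10614)
√(-814 - 11/(a(1) + o)) = √(-814 - 11/(0 + 10614)) = √(-814 - 11/10614) = √(-8639807/10614) = I*√91702911498/10614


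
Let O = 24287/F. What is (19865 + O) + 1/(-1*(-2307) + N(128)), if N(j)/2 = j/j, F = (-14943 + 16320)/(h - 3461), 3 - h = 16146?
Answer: -1036205871710/3179493 ≈ -3.2590e+5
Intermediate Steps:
h = -16143 (h = 3 - 1*16146 = 3 - 16146 = -16143)
F = -1377/19604 (F = (-14943 + 16320)/(-16143 - 3461) = 1377/(-19604) = 1377*(-1/19604) = -1377/19604 ≈ -0.070241)
N(j) = 2 (N(j) = 2*(j/j) = 2*1 = 2)
O = -476122348/1377 (O = 24287/(-1377/19604) = 24287*(-19604/1377) = -476122348/1377 ≈ -3.4577e+5)
(19865 + O) + 1/(-1*(-2307) + N(128)) = (19865 - 476122348/1377) + 1/(-1*(-2307) + 2) = -448768243/1377 + 1/(2307 + 2) = -448768243/1377 + 1/2309 = -1036205871710/3179493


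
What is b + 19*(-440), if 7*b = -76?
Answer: -58596/7 ≈ -8370.9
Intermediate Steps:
b = -76/7 (b = (⅐)*(-76) = -76/7 ≈ -10.857)
b + 19*(-440) = -76/7 + 19*(-440) = -76/7 - 8360 = -58596/7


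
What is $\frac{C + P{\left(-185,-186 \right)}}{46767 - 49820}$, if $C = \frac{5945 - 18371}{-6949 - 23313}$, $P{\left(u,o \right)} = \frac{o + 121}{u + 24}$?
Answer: $- \frac{1983808}{7437385823} \approx -0.00026673$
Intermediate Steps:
$P{\left(u,o \right)} = \frac{121 + o}{24 + u}$
$C = \frac{6213}{15131}$ ($C = - \frac{12426}{-30262} = \left(-12426\right) \left(- \frac{1}{30262}\right) = \frac{6213}{15131} \approx 0.41061$)
$\frac{C + P{\left(-185,-186 \right)}}{46767 - 49820} = \frac{\frac{6213}{15131} + \frac{121 - 186}{24 - 185}}{46767 - 49820} = \frac{\frac{6213}{15131} + \frac{1}{-161} \left(-65\right)}{-3053} = \left(\frac{6213}{15131} - - \frac{65}{161}\right) \left(- \frac{1}{3053}\right) = \left(\frac{6213}{15131} + \frac{65}{161}\right) \left(- \frac{1}{3053}\right) = \frac{1983808}{2436091} \left(- \frac{1}{3053}\right) = - \frac{1983808}{7437385823}$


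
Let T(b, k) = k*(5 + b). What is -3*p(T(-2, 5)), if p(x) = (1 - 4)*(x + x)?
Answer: 270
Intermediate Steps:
p(x) = -6*x
-3*p(T(-2, 5)) = -(-18)*5*(5 - 2) = -(-18)*5*3 = -(-18)*15 = -3*(-90) = 270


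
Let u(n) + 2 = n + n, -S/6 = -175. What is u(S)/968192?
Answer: 1049/484096 ≈ 0.0021669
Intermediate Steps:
S = 1050 (S = -6*(-175) = 1050)
u(n) = -2 + 2*n (u(n) = -2 + (n + n) = -2 + 2*n)
u(S)/968192 = (-2 + 2*1050)/968192 = (-2 + 2100)*(1/968192) = 2098*(1/968192) = 1049/484096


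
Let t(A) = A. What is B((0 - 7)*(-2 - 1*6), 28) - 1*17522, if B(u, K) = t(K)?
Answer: -17494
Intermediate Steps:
B(u, K) = K
B((0 - 7)*(-2 - 1*6), 28) - 1*17522 = 28 - 1*17522 = 28 - 17522 = -17494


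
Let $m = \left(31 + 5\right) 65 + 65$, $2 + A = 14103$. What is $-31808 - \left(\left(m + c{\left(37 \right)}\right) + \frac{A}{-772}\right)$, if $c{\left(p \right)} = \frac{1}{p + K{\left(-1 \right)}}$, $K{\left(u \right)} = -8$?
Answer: $- \frac{765552487}{22388} \approx -34195.0$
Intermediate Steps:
$A = 14101$ ($A = -2 + 14103 = 14101$)
$c{\left(p \right)} = \frac{1}{-8 + p}$ ($c{\left(p \right)} = \frac{1}{p - 8} = \frac{1}{-8 + p}$)
$m = 2405$ ($m = 36 \cdot 65 + 65 = 2340 + 65 = 2405$)
$-31808 - \left(\left(m + c{\left(37 \right)}\right) + \frac{A}{-772}\right) = -31808 - \left(\left(2405 + \frac{1}{-8 + 37}\right) + \frac{14101}{-772}\right) = -31808 - \left(\left(2405 + \frac{1}{29}\right) + 14101 \left(- \frac{1}{772}\right)\right) = -31808 - \left(\left(2405 + \frac{1}{29}\right) - \frac{14101}{772}\right) = -31808 - \left(\frac{69746}{29} - \frac{14101}{772}\right) = -31808 - \frac{53434983}{22388} = - \frac{765552487}{22388}$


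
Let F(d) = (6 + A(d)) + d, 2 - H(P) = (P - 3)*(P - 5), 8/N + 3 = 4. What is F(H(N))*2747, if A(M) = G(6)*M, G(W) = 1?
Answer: -54940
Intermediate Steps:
N = 8 (N = 8/(-3 + 4) = 8/1 = 8*1 = 8)
H(P) = 2 - (-5 + P)*(-3 + P) (H(P) = 2 - (P - 3)*(P - 5) = 2 - (-3 + P)*(-5 + P) = 2 - (-5 + P)*(-3 + P))
A(M) = M (A(M) = 1*M = M)
F(d) = 6 + 2*d (F(d) = (6 + d) + d = 6 + 2*d)
F(H(N))*2747 = (6 + 2*(-13 - 1*8**2 + 8*8))*2747 = (6 + 2*(-13 - 1*64 + 64))*2747 = (6 + 2*(-13 - 64 + 64))*2747 = (6 + 2*(-13))*2747 = (6 - 26)*2747 = -20*2747 = -54940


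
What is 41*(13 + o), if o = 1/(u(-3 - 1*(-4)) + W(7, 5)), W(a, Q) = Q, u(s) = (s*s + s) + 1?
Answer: 4305/8 ≈ 538.13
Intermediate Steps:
u(s) = 1 + s + s² (u(s) = (s² + s) + 1 = (s + s²) + 1 = 1 + s + s²)
o = ⅛ (o = 1/((1 + (-3 - 1*(-4)) + (-3 - 1*(-4))²) + 5) = 1/((1 + (-3 + 4) + (-3 + 4)²) + 5) = 1/((1 + 1 + 1²) + 5) = 1/((1 + 1 + 1) + 5) = 1/(3 + 5) = 1/8 = ⅛ ≈ 0.12500)
41*(13 + o) = 41*(13 + ⅛) = 41*(105/8) = 4305/8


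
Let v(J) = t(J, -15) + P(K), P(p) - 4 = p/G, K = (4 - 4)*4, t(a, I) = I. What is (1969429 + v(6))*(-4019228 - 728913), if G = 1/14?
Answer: -9351074351938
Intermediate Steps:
G = 1/14 ≈ 0.071429
K = 0 (K = 0*4 = 0)
P(p) = 4 + 14*p (P(p) = 4 + p/(1/14) = 4 + p*14 = 4 + 14*p)
v(J) = -11 (v(J) = -15 + (4 + 14*0) = -15 + (4 + 0) = -15 + 4 = -11)
(1969429 + v(6))*(-4019228 - 728913) = (1969429 - 11)*(-4019228 - 728913) = 1969418*(-4748141) = -9351074351938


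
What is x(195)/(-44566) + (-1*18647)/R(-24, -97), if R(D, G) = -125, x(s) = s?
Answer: 830997827/5570750 ≈ 149.17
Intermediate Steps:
x(195)/(-44566) + (-1*18647)/R(-24, -97) = 195/(-44566) - 1*18647/(-125) = 195*(-1/44566) - 18647*(-1/125) = -195/44566 + 18647/125 = 830997827/5570750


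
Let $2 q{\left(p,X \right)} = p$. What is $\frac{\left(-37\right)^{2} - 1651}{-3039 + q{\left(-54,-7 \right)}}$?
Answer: $\frac{47}{511} \approx 0.091977$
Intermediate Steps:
$q{\left(p,X \right)} = \frac{p}{2}$
$\frac{\left(-37\right)^{2} - 1651}{-3039 + q{\left(-54,-7 \right)}} = \frac{\left(-37\right)^{2} - 1651}{-3039 + \frac{1}{2} \left(-54\right)} = \frac{1369 - 1651}{-3039 - 27} = - \frac{282}{-3066} = \left(-282\right) \left(- \frac{1}{3066}\right) = \frac{47}{511}$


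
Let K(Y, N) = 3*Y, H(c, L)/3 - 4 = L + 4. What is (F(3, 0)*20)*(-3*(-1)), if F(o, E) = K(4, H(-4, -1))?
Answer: 720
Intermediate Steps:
H(c, L) = 24 + 3*L (H(c, L) = 12 + 3*(L + 4) = 12 + 3*(4 + L) = 12 + (12 + 3*L) = 24 + 3*L)
F(o, E) = 12 (F(o, E) = 3*4 = 12)
(F(3, 0)*20)*(-3*(-1)) = (12*20)*(-3*(-1)) = 240*3 = 720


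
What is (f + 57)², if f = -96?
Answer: 1521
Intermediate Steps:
(f + 57)² = (-96 + 57)² = (-39)² = 1521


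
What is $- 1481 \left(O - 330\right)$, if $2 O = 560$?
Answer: $74050$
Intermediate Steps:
$O = 280$ ($O = \frac{1}{2} \cdot 560 = 280$)
$- 1481 \left(O - 330\right) = - 1481 \left(280 - 330\right) = \left(-1481\right) \left(-50\right) = 74050$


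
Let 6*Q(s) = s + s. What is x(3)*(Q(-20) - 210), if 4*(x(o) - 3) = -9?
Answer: -325/2 ≈ -162.50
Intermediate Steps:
x(o) = ¾ (x(o) = 3 + (¼)*(-9) = 3 - 9/4 = ¾)
Q(s) = s/3 (Q(s) = (s + s)/6 = (2*s)/6 = s/3)
x(3)*(Q(-20) - 210) = 3*((⅓)*(-20) - 210)/4 = 3*(-20/3 - 210)/4 = (¾)*(-650/3) = -325/2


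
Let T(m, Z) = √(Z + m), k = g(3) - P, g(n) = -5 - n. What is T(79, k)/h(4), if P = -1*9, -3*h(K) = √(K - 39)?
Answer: 12*I*√7/7 ≈ 4.5356*I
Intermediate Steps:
h(K) = -√(-39 + K)/3 (h(K) = -√(K - 39)/3 = -√(-39 + K)/3)
P = -9
k = 1 (k = (-5 - 1*3) - 1*(-9) = (-5 - 3) + 9 = -8 + 9 = 1)
T(79, k)/h(4) = √(1 + 79)/((-√(-39 + 4)/3)) = √80/((-I*√35/3)) = (4*√5)/((-I*√35/3)) = (4*√5)*(3*I*√35/35) = 12*I*√7/7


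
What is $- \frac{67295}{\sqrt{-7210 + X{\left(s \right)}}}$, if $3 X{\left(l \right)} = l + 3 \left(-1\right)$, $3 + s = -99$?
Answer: $\frac{13459 i \sqrt{805}}{483} \approx 790.61 i$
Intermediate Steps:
$s = -102$ ($s = -3 - 99 = -102$)
$X{\left(l \right)} = -1 + \frac{l}{3}$ ($X{\left(l \right)} = \frac{l + 3 \left(-1\right)}{3} = \frac{l - 3}{3} = \frac{-3 + l}{3} = -1 + \frac{l}{3}$)
$- \frac{67295}{\sqrt{-7210 + X{\left(s \right)}}} = - \frac{67295}{\sqrt{-7210 + \left(-1 + \frac{1}{3} \left(-102\right)\right)}} = - \frac{67295}{\sqrt{-7210 - 35}} = - \frac{67295}{\sqrt{-7245}} = - \frac{67295}{3 i \sqrt{805}} = - 67295 \left(- \frac{i \sqrt{805}}{2415}\right) = \frac{13459 i \sqrt{805}}{483}$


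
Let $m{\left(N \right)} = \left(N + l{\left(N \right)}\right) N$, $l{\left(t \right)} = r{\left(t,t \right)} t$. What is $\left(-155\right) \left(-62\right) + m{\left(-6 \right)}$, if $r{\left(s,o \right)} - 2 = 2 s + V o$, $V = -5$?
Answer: $10366$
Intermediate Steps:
$r{\left(s,o \right)} = 2 - 5 o + 2 s$ ($r{\left(s,o \right)} = 2 - \left(- 2 s + 5 o\right) = 2 - 5 o + 2 s$)
$l{\left(t \right)} = t \left(2 - 3 t\right)$ ($l{\left(t \right)} = \left(2 - 5 t + 2 t\right) t = \left(2 - 3 t\right) t = t \left(2 - 3 t\right)$)
$m{\left(N \right)} = N \left(N + N \left(2 - 3 N\right)\right)$ ($m{\left(N \right)} = \left(N + N \left(2 - 3 N\right)\right) N = N \left(N + N \left(2 - 3 N\right)\right)$)
$\left(-155\right) \left(-62\right) + m{\left(-6 \right)} = \left(-155\right) \left(-62\right) + 3 \left(-6\right)^{2} \left(1 - -6\right) = 9610 + 3 \cdot 36 \left(1 + 6\right) = 9610 + 3 \cdot 36 \cdot 7 = 9610 + 756 = 10366$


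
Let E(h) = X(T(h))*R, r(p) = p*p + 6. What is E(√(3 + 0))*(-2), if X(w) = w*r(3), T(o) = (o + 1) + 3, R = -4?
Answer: 480 + 120*√3 ≈ 687.85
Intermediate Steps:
r(p) = 6 + p² (r(p) = p² + 6 = 6 + p²)
T(o) = 4 + o (T(o) = (1 + o) + 3 = 4 + o)
X(w) = 15*w (X(w) = w*(6 + 3²) = w*(6 + 9) = w*15 = 15*w)
E(h) = -240 - 60*h (E(h) = (15*(4 + h))*(-4) = (60 + 15*h)*(-4) = -240 - 60*h)
E(√(3 + 0))*(-2) = (-240 - 60*√(3 + 0))*(-2) = (-240 - 60*√3)*(-2) = 480 + 120*√3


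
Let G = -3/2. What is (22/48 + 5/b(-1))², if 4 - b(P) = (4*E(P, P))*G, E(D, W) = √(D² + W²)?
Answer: 16489/28224 + 85*√2/784 ≈ 0.73755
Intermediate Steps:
G = -3/2 (G = -3*½ = -3/2 ≈ -1.5000)
b(P) = 4 + 6*√2*√(P²) (b(P) = 4 - 4*√(P² + P²)*(-3)/2 = 4 - 4*√(2*P²)*(-3)/2 = 4 - 4*(√2*√(P²))*(-3)/2 = 4 - 4*√2*√(P²)*(-3)/2 = 4 - (-6)*√2*√(P²) = 4 + 6*√2*√(P²))
(22/48 + 5/b(-1))² = (22/48 + 5/(4 + 6*√2*√((-1)²)))² = (22*(1/48) + 5/(4 + 6*√2*√1))² = (11/24 + 5/(4 + 6*√2*1))² = (11/24 + 5/(4 + 6*√2))²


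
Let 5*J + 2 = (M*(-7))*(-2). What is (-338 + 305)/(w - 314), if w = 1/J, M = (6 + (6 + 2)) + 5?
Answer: 8712/82891 ≈ 0.10510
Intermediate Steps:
M = 19 (M = (6 + 8) + 5 = 14 + 5 = 19)
J = 264/5 (J = -⅖ + ((19*(-7))*(-2))/5 = -⅖ + (-133*(-2))/5 = -⅖ + (⅕)*266 = -⅖ + 266/5 = 264/5 ≈ 52.800)
w = 5/264 (w = 1/(264/5) = 5/264 ≈ 0.018939)
(-338 + 305)/(w - 314) = (-338 + 305)/(5/264 - 314) = -33/(-82891/264) = -33*(-264/82891) = 8712/82891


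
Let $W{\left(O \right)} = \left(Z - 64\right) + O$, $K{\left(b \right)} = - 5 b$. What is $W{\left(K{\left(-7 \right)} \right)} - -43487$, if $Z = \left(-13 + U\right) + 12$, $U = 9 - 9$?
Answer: $43457$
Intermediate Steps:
$U = 0$
$Z = -1$ ($Z = \left(-13 + 0\right) + 12 = -13 + 12 = -1$)
$W{\left(O \right)} = -65 + O$ ($W{\left(O \right)} = \left(-1 - 64\right) + O = -65 + O$)
$W{\left(K{\left(-7 \right)} \right)} - -43487 = \left(-65 - -35\right) - -43487 = \left(-65 + 35\right) + 43487 = -30 + 43487 = 43457$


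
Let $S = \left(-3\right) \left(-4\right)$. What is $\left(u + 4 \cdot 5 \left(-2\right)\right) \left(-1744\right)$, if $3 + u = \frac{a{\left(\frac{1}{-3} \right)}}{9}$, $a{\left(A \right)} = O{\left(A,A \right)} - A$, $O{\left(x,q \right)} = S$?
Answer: $\frac{1960256}{27} \approx 72602.0$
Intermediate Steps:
$S = 12$
$O{\left(x,q \right)} = 12$
$a{\left(A \right)} = 12 - A$
$u = - \frac{44}{27}$ ($u = -3 + \frac{12 - \frac{1}{-3}}{9} = -3 + \left(12 - - \frac{1}{3}\right) \frac{1}{9} = -3 + \left(12 + \frac{1}{3}\right) \frac{1}{9} = -3 + \frac{37}{3} \cdot \frac{1}{9} = -3 + \frac{37}{27} = - \frac{44}{27} \approx -1.6296$)
$\left(u + 4 \cdot 5 \left(-2\right)\right) \left(-1744\right) = \left(- \frac{44}{27} + 4 \cdot 5 \left(-2\right)\right) \left(-1744\right) = \left(- \frac{44}{27} + 20 \left(-2\right)\right) \left(-1744\right) = \left(- \frac{44}{27} - 40\right) \left(-1744\right) = \left(- \frac{1124}{27}\right) \left(-1744\right) = \frac{1960256}{27}$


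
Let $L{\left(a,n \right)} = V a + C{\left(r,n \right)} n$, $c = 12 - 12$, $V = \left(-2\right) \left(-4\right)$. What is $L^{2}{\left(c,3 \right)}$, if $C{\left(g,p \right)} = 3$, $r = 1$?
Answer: $81$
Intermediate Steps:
$V = 8$
$c = 0$ ($c = 12 - 12 = 0$)
$L{\left(a,n \right)} = 3 n + 8 a$ ($L{\left(a,n \right)} = 8 a + 3 n = 3 n + 8 a$)
$L^{2}{\left(c,3 \right)} = \left(3 \cdot 3 + 8 \cdot 0\right)^{2} = \left(9 + 0\right)^{2} = 9^{2} = 81$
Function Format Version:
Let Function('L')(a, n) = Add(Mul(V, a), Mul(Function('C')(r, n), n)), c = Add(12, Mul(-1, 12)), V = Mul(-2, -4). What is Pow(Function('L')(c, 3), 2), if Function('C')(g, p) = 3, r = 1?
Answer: 81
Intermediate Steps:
V = 8
c = 0 (c = Add(12, -12) = 0)
Function('L')(a, n) = Add(Mul(3, n), Mul(8, a)) (Function('L')(a, n) = Add(Mul(8, a), Mul(3, n)) = Add(Mul(3, n), Mul(8, a)))
Pow(Function('L')(c, 3), 2) = Pow(Add(Mul(3, 3), Mul(8, 0)), 2) = Pow(Add(9, 0), 2) = Pow(9, 2) = 81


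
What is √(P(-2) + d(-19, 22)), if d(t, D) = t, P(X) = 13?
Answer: I*√6 ≈ 2.4495*I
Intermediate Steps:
√(P(-2) + d(-19, 22)) = √(13 - 19) = √(-6) = I*√6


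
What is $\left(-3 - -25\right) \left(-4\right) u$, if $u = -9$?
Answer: $792$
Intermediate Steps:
$\left(-3 - -25\right) \left(-4\right) u = \left(-3 - -25\right) \left(-4\right) \left(-9\right) = \left(-3 + 25\right) \left(-4\right) \left(-9\right) = 22 \left(-4\right) \left(-9\right) = \left(-88\right) \left(-9\right) = 792$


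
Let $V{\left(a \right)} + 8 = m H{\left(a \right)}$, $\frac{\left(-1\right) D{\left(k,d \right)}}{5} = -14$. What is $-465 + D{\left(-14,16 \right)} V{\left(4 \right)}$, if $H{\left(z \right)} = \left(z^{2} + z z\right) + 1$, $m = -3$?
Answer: $-7955$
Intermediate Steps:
$D{\left(k,d \right)} = 70$ ($D{\left(k,d \right)} = \left(-5\right) \left(-14\right) = 70$)
$H{\left(z \right)} = 1 + 2 z^{2}$ ($H{\left(z \right)} = \left(z^{2} + z^{2}\right) + 1 = 2 z^{2} + 1 = 1 + 2 z^{2}$)
$V{\left(a \right)} = -11 - 6 a^{2}$ ($V{\left(a \right)} = -8 - 3 \left(1 + 2 a^{2}\right) = -8 - \left(3 + 6 a^{2}\right) = -11 - 6 a^{2}$)
$-465 + D{\left(-14,16 \right)} V{\left(4 \right)} = -465 + 70 \left(-11 - 6 \cdot 4^{2}\right) = -465 + 70 \left(-11 - 96\right) = -465 + 70 \left(-107\right) = -465 - 7490 = -7955$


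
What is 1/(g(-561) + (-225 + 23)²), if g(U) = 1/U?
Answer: 561/22891043 ≈ 2.4507e-5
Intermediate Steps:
1/(g(-561) + (-225 + 23)²) = 1/(1/(-561) + (-225 + 23)²) = 1/(-1/561 + (-202)²) = 1/(-1/561 + 40804) = 1/(22891043/561) = 561/22891043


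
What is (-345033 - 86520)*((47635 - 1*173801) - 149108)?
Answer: 118795320522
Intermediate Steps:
(-345033 - 86520)*((47635 - 1*173801) - 149108) = -431553*((47635 - 173801) - 149108) = -431553*(-126166 - 149108) = -431553*(-275274) = 118795320522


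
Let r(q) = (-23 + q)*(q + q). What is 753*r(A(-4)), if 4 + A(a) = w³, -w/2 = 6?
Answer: 4577727960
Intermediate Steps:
w = -12 (w = -2*6 = -12)
A(a) = -1732 (A(a) = -4 + (-12)³ = -4 - 1728 = -1732)
r(q) = 2*q*(-23 + q) (r(q) = (-23 + q)*(2*q) = 2*q*(-23 + q))
753*r(A(-4)) = 753*(2*(-1732)*(-23 - 1732)) = 753*(2*(-1732)*(-1755)) = 753*6079320 = 4577727960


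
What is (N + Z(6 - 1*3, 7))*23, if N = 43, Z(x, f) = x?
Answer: 1058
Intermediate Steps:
(N + Z(6 - 1*3, 7))*23 = (43 + (6 - 1*3))*23 = (43 + (6 - 3))*23 = (43 + 3)*23 = 46*23 = 1058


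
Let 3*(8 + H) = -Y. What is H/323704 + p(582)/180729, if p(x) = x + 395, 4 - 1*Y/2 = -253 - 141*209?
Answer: -18992755/340131978 ≈ -0.055839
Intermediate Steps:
Y = 59452 (Y = 8 - 2*(-253 - 141*209) = 8 - 2*(-253 - 29469) = 8 - 2*(-29722) = 8 + 59444 = 59452)
p(x) = 395 + x
H = -59476/3 (H = -8 + (-1*59452)/3 = -8 + (1/3)*(-59452) = -8 - 59452/3 = -59476/3 ≈ -19825.)
H/323704 + p(582)/180729 = -59476/3/323704 + (395 + 582)/180729 = -59476/3*1/323704 + 977*(1/180729) = -14869/242778 + 977/180729 = -18992755/340131978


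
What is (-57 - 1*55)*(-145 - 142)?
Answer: 32144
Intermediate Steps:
(-57 - 1*55)*(-145 - 142) = (-57 - 55)*(-287) = -112*(-287) = 32144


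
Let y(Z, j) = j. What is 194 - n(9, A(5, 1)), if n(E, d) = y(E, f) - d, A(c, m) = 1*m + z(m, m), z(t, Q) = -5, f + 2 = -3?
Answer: 195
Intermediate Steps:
f = -5 (f = -2 - 3 = -5)
A(c, m) = -5 + m (A(c, m) = 1*m - 5 = m - 5 = -5 + m)
n(E, d) = -5 - d
194 - n(9, A(5, 1)) = 194 - (-5 - (-5 + 1)) = 194 - (-5 - 1*(-4)) = 194 - (-5 + 4) = 194 - 1*(-1) = 194 + 1 = 195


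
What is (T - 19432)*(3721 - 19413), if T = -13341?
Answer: 514273916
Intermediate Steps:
(T - 19432)*(3721 - 19413) = (-13341 - 19432)*(3721 - 19413) = -32773*(-15692) = 514273916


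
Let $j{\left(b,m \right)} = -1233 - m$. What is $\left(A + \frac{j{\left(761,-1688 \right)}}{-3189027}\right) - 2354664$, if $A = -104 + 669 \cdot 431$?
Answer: $- \frac{6589897875038}{3189027} \approx -2.0664 \cdot 10^{6}$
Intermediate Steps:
$A = 288235$ ($A = -104 + 288339 = 288235$)
$\left(A + \frac{j{\left(761,-1688 \right)}}{-3189027}\right) - 2354664 = \left(288235 + \frac{-1233 - -1688}{-3189027}\right) - 2354664 = \left(288235 + \left(-1233 + 1688\right) \left(- \frac{1}{3189027}\right)\right) - 2354664 = \left(288235 + 455 \left(- \frac{1}{3189027}\right)\right) - 2354664 = \left(288235 - \frac{455}{3189027}\right) - 2354664 = \frac{919189196890}{3189027} - 2354664 = - \frac{6589897875038}{3189027}$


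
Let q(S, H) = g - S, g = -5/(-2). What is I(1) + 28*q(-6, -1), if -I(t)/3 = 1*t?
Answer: 235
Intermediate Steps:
g = 5/2 (g = -5*(-1/2) = 5/2 ≈ 2.5000)
I(t) = -3*t
q(S, H) = 5/2 - S
I(1) + 28*q(-6, -1) = -3*1 + 28*(5/2 - 1*(-6)) = -3 + 28*(5/2 + 6) = -3 + 28*(17/2) = -3 + 238 = 235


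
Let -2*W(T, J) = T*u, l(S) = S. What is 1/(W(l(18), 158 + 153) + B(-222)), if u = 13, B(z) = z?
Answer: -1/339 ≈ -0.0029499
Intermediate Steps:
W(T, J) = -13*T/2 (W(T, J) = -T*13/2 = -13*T/2)
1/(W(l(18), 158 + 153) + B(-222)) = 1/(-13/2*18 - 222) = 1/(-117 - 222) = 1/(-339) = -1/339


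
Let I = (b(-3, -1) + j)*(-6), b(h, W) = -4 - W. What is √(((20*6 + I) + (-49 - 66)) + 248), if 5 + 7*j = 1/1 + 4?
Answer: √271 ≈ 16.462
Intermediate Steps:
j = 0 (j = -5/7 + (1/1 + 4)/7 = -5/7 + (1 + 4)/7 = -5/7 + (⅐)*5 = -5/7 + 5/7 = 0)
I = 18 (I = ((-4 - 1*(-1)) + 0)*(-6) = ((-4 + 1) + 0)*(-6) = (-3 + 0)*(-6) = -3*(-6) = 18)
√(((20*6 + I) + (-49 - 66)) + 248) = √(((20*6 + 18) + (-49 - 66)) + 248) = √(((120 + 18) - 115) + 248) = √((138 - 115) + 248) = √(23 + 248) = √271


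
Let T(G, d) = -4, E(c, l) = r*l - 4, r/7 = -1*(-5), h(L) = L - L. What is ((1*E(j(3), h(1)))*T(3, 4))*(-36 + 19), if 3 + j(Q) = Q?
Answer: -272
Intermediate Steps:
h(L) = 0
r = 35 (r = 7*(-1*(-5)) = 7*5 = 35)
j(Q) = -3 + Q
E(c, l) = -4 + 35*l (E(c, l) = 35*l - 4 = -4 + 35*l)
((1*E(j(3), h(1)))*T(3, 4))*(-36 + 19) = ((1*(-4 + 35*0))*(-4))*(-36 + 19) = ((1*(-4 + 0))*(-4))*(-17) = ((1*(-4))*(-4))*(-17) = -4*(-4)*(-17) = 16*(-17) = -272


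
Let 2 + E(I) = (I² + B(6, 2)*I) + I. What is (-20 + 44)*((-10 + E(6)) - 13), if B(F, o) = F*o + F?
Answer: 3000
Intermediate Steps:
B(F, o) = F + F*o
E(I) = -2 + I² + 19*I (E(I) = -2 + ((I² + (6*(1 + 2))*I) + I) = -2 + ((I² + (6*3)*I) + I) = -2 + ((I² + 18*I) + I) = -2 + (I² + 19*I) = -2 + I² + 19*I)
(-20 + 44)*((-10 + E(6)) - 13) = (-20 + 44)*((-10 + (-2 + 6² + 19*6)) - 13) = 24*((-10 + (-2 + 36 + 114)) - 13) = 24*((-10 + 148) - 13) = 24*(138 - 13) = 24*125 = 3000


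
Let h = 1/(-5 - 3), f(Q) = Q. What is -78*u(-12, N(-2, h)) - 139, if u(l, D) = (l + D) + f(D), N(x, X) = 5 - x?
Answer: -295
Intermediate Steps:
h = -⅛ (h = 1/(-8) = -⅛ ≈ -0.12500)
u(l, D) = l + 2*D (u(l, D) = (l + D) + D = (D + l) + D = l + 2*D)
-78*u(-12, N(-2, h)) - 139 = -78*(-12 + 2*(5 - 1*(-2))) - 139 = -78*(-12 + 2*(5 + 2)) - 139 = -78*(-12 + 2*7) - 139 = -78*(-12 + 14) - 139 = -78*2 - 139 = -156 - 139 = -295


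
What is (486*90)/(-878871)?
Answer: -14580/292957 ≈ -0.049768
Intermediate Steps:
(486*90)/(-878871) = 43740*(-1/878871) = -14580/292957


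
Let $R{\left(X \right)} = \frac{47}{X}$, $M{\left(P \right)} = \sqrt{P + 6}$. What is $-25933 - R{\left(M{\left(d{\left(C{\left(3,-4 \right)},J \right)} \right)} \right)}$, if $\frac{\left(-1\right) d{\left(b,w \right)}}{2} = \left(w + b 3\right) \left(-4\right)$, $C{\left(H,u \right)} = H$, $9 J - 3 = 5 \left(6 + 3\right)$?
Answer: $-25933 - \frac{47 \sqrt{1086}}{362} \approx -25937.0$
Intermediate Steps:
$J = \frac{16}{3}$ ($J = \frac{1}{3} + \frac{5 \left(6 + 3\right)}{9} = \frac{1}{3} + \frac{5 \cdot 9}{9} = \frac{1}{3} + \frac{1}{9} \cdot 45 = \frac{1}{3} + 5 = \frac{16}{3} \approx 5.3333$)
$d{\left(b,w \right)} = 8 w + 24 b$ ($d{\left(b,w \right)} = - 2 \left(w + b 3\right) \left(-4\right) = - 2 \left(w + 3 b\right) \left(-4\right) = - 2 \left(- 12 b - 4 w\right) = 8 w + 24 b$)
$M{\left(P \right)} = \sqrt{6 + P}$
$-25933 - R{\left(M{\left(d{\left(C{\left(3,-4 \right)},J \right)} \right)} \right)} = -25933 - \frac{47}{\sqrt{6 + \left(8 \cdot \frac{16}{3} + 24 \cdot 3\right)}} = -25933 - \frac{47}{\sqrt{6 + \left(\frac{128}{3} + 72\right)}} = -25933 - \frac{47}{\sqrt{6 + \frac{344}{3}}} = -25933 - \frac{47}{\sqrt{\frac{362}{3}}} = -25933 - \frac{47}{\frac{1}{3} \sqrt{1086}} = -25933 - 47 \frac{\sqrt{1086}}{362} = -25933 - \frac{47 \sqrt{1086}}{362}$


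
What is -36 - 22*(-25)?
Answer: 514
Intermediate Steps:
-36 - 22*(-25) = -36 + 550 = 514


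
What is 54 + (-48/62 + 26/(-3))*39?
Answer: -9740/31 ≈ -314.19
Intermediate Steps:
54 + (-48/62 + 26/(-3))*39 = 54 + (-48*1/62 + 26*(-⅓))*39 = 54 + (-24/31 - 26/3)*39 = 54 - 878/93*39 = 54 - 11414/31 = -9740/31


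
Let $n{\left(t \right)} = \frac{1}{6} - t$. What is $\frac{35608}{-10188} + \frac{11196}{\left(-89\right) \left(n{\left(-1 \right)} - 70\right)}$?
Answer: $- \frac{156113542}{93620079} \approx -1.6675$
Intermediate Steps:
$n{\left(t \right)} = \frac{1}{6} - t$
$\frac{35608}{-10188} + \frac{11196}{\left(-89\right) \left(n{\left(-1 \right)} - 70\right)} = \frac{35608}{-10188} + \frac{11196}{\left(-89\right) \left(\left(\frac{1}{6} - -1\right) - 70\right)} = 35608 \left(- \frac{1}{10188}\right) + \frac{11196}{\left(-89\right) \left(\left(\frac{1}{6} + 1\right) - 70\right)} = - \frac{8902}{2547} + \frac{11196}{\left(-89\right) \left(\frac{7}{6} - 70\right)} = - \frac{8902}{2547} + \frac{11196}{\left(-89\right) \left(- \frac{413}{6}\right)} = - \frac{8902}{2547} + \frac{11196}{\frac{36757}{6}} = - \frac{8902}{2547} + 11196 \cdot \frac{6}{36757} = - \frac{8902}{2547} + \frac{67176}{36757} = - \frac{156113542}{93620079}$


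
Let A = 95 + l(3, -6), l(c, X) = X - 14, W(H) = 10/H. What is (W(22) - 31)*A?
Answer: -25200/11 ≈ -2290.9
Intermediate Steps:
l(c, X) = -14 + X
A = 75 (A = 95 + (-14 - 6) = 95 - 20 = 75)
(W(22) - 31)*A = (10/22 - 31)*75 = (10*(1/22) - 31)*75 = (5/11 - 31)*75 = -336/11*75 = -25200/11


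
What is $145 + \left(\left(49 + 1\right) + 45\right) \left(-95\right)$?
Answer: $-8880$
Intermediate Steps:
$145 + \left(\left(49 + 1\right) + 45\right) \left(-95\right) = 145 + \left(50 + 45\right) \left(-95\right) = 145 + 95 \left(-95\right) = 145 - 9025 = -8880$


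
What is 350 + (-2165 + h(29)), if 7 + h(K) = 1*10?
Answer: -1812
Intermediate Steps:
h(K) = 3 (h(K) = -7 + 1*10 = -7 + 10 = 3)
350 + (-2165 + h(29)) = 350 + (-2165 + 3) = 350 - 2162 = -1812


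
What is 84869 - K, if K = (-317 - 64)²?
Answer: -60292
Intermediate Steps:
K = 145161 (K = (-381)² = 145161)
84869 - K = 84869 - 1*145161 = 84869 - 145161 = -60292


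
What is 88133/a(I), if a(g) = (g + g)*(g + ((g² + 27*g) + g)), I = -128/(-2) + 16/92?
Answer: 1072314211/9337376736 ≈ 0.11484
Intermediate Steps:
I = 1476/23 (I = -128*(-½) + 16*(1/92) = 64 + 4/23 = 1476/23 ≈ 64.174)
a(g) = 2*g*(g² + 29*g) (a(g) = (2*g)*(g + (g² + 28*g)) = (2*g)*(g² + 29*g) = 2*g*(g² + 29*g))
88133/a(I) = 88133/((2*(1476/23)²*(29 + 1476/23))) = 88133/((2*(2178576/529)*(2143/23))) = 88133/(9337376736/12167) = 88133*(12167/9337376736) = 1072314211/9337376736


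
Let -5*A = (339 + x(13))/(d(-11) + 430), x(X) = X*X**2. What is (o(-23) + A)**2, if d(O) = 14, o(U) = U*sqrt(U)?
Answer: -3747338219/308025 + 29164*I*sqrt(23)/555 ≈ -12166.0 + 252.01*I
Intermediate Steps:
o(U) = U**(3/2)
x(X) = X**3
A = -634/555 (A = -(339 + 13**3)/(5*(14 + 430)) = -(339 + 2197)/(5*444) = -2536/(5*444) = -1/5*634/111 = -634/555 ≈ -1.1423)
(o(-23) + A)**2 = ((-23)**(3/2) - 634/555)**2 = (-23*I*sqrt(23) - 634/555)**2 = (-634/555 - 23*I*sqrt(23))**2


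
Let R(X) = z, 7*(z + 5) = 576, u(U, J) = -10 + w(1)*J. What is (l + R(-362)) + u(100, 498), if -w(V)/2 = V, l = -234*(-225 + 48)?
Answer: 283425/7 ≈ 40489.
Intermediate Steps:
l = 41418 (l = -234*(-177) = 41418)
w(V) = -2*V
u(U, J) = -10 - 2*J (u(U, J) = -10 + (-2*1)*J = -10 - 2*J)
z = 541/7 (z = -5 + (⅐)*576 = -5 + 576/7 = 541/7 ≈ 77.286)
R(X) = 541/7
(l + R(-362)) + u(100, 498) = (41418 + 541/7) + (-10 - 2*498) = 290467/7 + (-10 - 996) = 290467/7 - 1006 = 283425/7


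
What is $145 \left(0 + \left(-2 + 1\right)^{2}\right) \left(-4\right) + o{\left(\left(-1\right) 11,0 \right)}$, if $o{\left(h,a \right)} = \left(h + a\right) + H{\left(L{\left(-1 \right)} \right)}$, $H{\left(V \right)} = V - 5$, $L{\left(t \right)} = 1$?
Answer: $-595$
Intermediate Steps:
$H{\left(V \right)} = -5 + V$
$o{\left(h,a \right)} = -4 + a + h$ ($o{\left(h,a \right)} = \left(h + a\right) + \left(-5 + 1\right) = \left(a + h\right) - 4 = -4 + a + h$)
$145 \left(0 + \left(-2 + 1\right)^{2}\right) \left(-4\right) + o{\left(\left(-1\right) 11,0 \right)} = 145 \left(0 + \left(-2 + 1\right)^{2}\right) \left(-4\right) - 15 = 145 \left(0 + \left(-1\right)^{2}\right) \left(-4\right) - 15 = 145 \left(0 + 1\right) \left(-4\right) - 15 = 145 \cdot 1 \left(-4\right) - 15 = 145 \left(-4\right) - 15 = -580 - 15 = -595$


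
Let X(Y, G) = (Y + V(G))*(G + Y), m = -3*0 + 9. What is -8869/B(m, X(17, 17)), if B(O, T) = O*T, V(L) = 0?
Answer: -8869/5202 ≈ -1.7049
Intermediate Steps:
m = 9 (m = 0 + 9 = 9)
X(Y, G) = Y*(G + Y) (X(Y, G) = (Y + 0)*(G + Y) = Y*(G + Y))
-8869/B(m, X(17, 17)) = -8869*1/(153*(17 + 17)) = -8869/(9*(17*34)) = -8869/(9*578) = -8869/5202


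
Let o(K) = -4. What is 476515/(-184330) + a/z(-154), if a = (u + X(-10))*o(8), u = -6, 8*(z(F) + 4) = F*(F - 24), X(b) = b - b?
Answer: -650579467/252347770 ≈ -2.5781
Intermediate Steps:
X(b) = 0
z(F) = -4 + F*(-24 + F)/8 (z(F) = -4 + (F*(F - 24))/8 = -4 + (F*(-24 + F))/8 = -4 + F*(-24 + F)/8)
a = 24 (a = (-6 + 0)*(-4) = -6*(-4) = 24)
476515/(-184330) + a/z(-154) = 476515/(-184330) + 24/(-4 - 3*(-154) + (1/8)*(-154)**2) = 476515*(-1/184330) + 24/(-4 + 462 + (1/8)*23716) = -95303/36866 + 24/(-4 + 462 + 5929/2) = -95303/36866 + 24/(6845/2) = -95303/36866 + 24*(2/6845) = -95303/36866 + 48/6845 = -650579467/252347770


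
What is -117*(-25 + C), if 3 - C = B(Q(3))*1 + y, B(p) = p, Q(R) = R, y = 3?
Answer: 3276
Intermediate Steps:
C = -3 (C = 3 - (3*1 + 3) = 3 - (3 + 3) = 3 - 1*6 = 3 - 6 = -3)
-117*(-25 + C) = -117*(-25 - 3) = -117*(-28) = 3276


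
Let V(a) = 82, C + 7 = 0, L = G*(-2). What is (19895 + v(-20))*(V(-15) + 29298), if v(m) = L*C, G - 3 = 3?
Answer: 586983020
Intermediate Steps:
G = 6 (G = 3 + 3 = 6)
L = -12 (L = 6*(-2) = -12)
C = -7 (C = -7 + 0 = -7)
v(m) = 84 (v(m) = -12*(-7) = 84)
(19895 + v(-20))*(V(-15) + 29298) = (19895 + 84)*(82 + 29298) = 19979*29380 = 586983020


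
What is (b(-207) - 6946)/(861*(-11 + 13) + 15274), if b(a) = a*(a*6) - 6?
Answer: 125071/8498 ≈ 14.718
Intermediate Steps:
b(a) = -6 + 6*a**2 (b(a) = a*(6*a) - 6 = 6*a**2 - 6 = -6 + 6*a**2)
(b(-207) - 6946)/(861*(-11 + 13) + 15274) = ((-6 + 6*(-207)**2) - 6946)/(861*(-11 + 13) + 15274) = ((-6 + 6*42849) - 6946)/(861*2 + 15274) = ((-6 + 257094) - 6946)/(1722 + 15274) = (257088 - 6946)/16996 = 250142*(1/16996) = 125071/8498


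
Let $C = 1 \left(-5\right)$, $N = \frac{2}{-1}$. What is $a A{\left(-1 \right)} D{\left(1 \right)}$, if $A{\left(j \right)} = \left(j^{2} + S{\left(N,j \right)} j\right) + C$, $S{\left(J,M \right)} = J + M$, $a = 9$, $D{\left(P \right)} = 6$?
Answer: $-54$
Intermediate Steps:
$N = -2$ ($N = 2 \left(-1\right) = -2$)
$C = -5$
$A{\left(j \right)} = -5 + j^{2} + j \left(-2 + j\right)$ ($A{\left(j \right)} = \left(j^{2} + \left(-2 + j\right) j\right) - 5 = \left(j^{2} + j \left(-2 + j\right)\right) - 5 = -5 + j^{2} + j \left(-2 + j\right)$)
$a A{\left(-1 \right)} D{\left(1 \right)} = 9 \left(-5 + \left(-1\right)^{2} - \left(-2 - 1\right)\right) 6 = 9 \left(-5 + 1 - -3\right) 6 = 9 \left(-5 + 1 + 3\right) 6 = 9 \left(-1\right) 6 = \left(-9\right) 6 = -54$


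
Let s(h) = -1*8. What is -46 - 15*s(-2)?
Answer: 74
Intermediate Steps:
s(h) = -8
-46 - 15*s(-2) = -46 - 15*(-8) = -46 + 120 = 74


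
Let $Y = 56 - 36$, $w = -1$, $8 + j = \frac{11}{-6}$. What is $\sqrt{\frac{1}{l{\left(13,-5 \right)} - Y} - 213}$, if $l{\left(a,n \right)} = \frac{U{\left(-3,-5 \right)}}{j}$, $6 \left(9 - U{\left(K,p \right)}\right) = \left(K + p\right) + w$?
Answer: $\frac{i \sqrt{329168774}}{1243} \approx 14.596 i$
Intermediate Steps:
$j = - \frac{59}{6}$ ($j = -8 + \frac{11}{-6} = -8 + 11 \left(- \frac{1}{6}\right) = -8 - \frac{11}{6} = - \frac{59}{6} \approx -9.8333$)
$U{\left(K,p \right)} = \frac{55}{6} - \frac{K}{6} - \frac{p}{6}$ ($U{\left(K,p \right)} = 9 - \frac{\left(K + p\right) - 1}{6} = 9 - \frac{-1 + K + p}{6} = 9 - \left(- \frac{1}{6} + \frac{K}{6} + \frac{p}{6}\right) = \frac{55}{6} - \frac{K}{6} - \frac{p}{6}$)
$l{\left(a,n \right)} = - \frac{63}{59}$ ($l{\left(a,n \right)} = \frac{\frac{55}{6} - - \frac{1}{2} - - \frac{5}{6}}{- \frac{59}{6}} = \left(\frac{55}{6} + \frac{1}{2} + \frac{5}{6}\right) \left(- \frac{6}{59}\right) = \frac{21}{2} \left(- \frac{6}{59}\right) = - \frac{63}{59}$)
$Y = 20$
$\sqrt{\frac{1}{l{\left(13,-5 \right)} - Y} - 213} = \sqrt{\frac{1}{- \frac{63}{59} - 20} - 213} = \sqrt{\frac{1}{- \frac{1243}{59}} - 213} = \sqrt{- \frac{59}{1243} - 213} = \sqrt{- \frac{264818}{1243}} = \frac{i \sqrt{329168774}}{1243}$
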